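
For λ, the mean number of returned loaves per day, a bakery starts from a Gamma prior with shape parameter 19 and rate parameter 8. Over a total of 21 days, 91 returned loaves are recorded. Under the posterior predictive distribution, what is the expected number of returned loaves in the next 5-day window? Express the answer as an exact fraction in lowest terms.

550/29

Total count 91 over total exposure 21 days.
Gamma(α, β) with Poisson data over total exposure Σt gives posterior Gamma(α+Σx, β+Σt) = Gamma(110, 29).
Predictive mean over a 5-day window = T·E[λ|data] = 5·110/29 = 550/29.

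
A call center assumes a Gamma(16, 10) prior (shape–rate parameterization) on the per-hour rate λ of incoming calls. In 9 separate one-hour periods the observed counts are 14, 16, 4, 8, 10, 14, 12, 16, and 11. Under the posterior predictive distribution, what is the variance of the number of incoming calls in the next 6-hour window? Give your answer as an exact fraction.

Total count: 14 + 16 + 4 + 8 + 10 + 14 + 12 + 16 + 11 = 105.
Total exposure: 9 hours.
Conjugate update: add total count to the shape and total exposure to the rate, giving Gamma(121, 19).
The posterior predictive for a window of length T is Negative Binomial with variance T·α'·(β'+T)/β'² = 6·121·25/361 = 18150/361.

18150/361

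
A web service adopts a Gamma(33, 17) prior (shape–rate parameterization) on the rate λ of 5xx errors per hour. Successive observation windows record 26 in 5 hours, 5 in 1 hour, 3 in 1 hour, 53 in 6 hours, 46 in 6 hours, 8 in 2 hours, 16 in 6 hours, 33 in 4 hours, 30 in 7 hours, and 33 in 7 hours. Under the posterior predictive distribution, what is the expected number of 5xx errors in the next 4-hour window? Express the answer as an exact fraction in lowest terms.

Total count: 26 + 5 + 3 + 53 + 46 + 8 + 16 + 33 + 30 + 33 = 253.
Total exposure: 5 + 1 + 1 + 6 + 6 + 2 + 6 + 4 + 7 + 7 = 45 hours.
Gamma(α, β) with Poisson data over total exposure Σt gives posterior Gamma(α+Σx, β+Σt) = Gamma(286, 62).
Predictive mean over a 4-hour window = T·E[λ|data] = 4·286/62 = 572/31.

572/31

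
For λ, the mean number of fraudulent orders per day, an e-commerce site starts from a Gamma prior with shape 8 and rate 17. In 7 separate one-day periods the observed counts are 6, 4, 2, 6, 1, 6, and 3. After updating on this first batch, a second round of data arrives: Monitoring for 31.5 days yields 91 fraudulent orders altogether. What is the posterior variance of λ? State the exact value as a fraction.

508/12321

Total count: 6 + 4 + 2 + 6 + 1 + 6 + 3 = 28.
Total exposure: 7 days.
After the first batch: Gamma(8 + 28, 17 + 7) = Gamma(36, 24).
Total count 91 over total exposure 31.5 days.
After the second batch: Gamma(36 + 91, 24 + 31.5) = Gamma(127, 111/2).
Posterior variance = α'/β'² = 127/(12321/4) = 508/12321.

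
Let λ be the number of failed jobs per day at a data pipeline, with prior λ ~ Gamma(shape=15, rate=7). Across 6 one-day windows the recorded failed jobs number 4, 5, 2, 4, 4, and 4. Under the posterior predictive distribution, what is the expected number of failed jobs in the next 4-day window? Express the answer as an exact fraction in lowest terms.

152/13

Total count: 4 + 5 + 2 + 4 + 4 + 4 = 23.
Total exposure: 6 days.
The Gamma prior is conjugate for the Poisson rate, so λ | data ~ Gamma(15+23, 7+6) = Gamma(38, 13).
Predictive mean over a 4-day window = T·E[λ|data] = 4·38/13 = 152/13.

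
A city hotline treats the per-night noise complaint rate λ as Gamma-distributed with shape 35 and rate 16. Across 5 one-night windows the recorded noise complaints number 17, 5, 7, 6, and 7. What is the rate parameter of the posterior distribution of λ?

21

Total count: 17 + 5 + 7 + 6 + 7 = 42.
Total exposure: 5 nights.
Posterior: α' = 35 + 42 = 77, β' = 16 + 5 = 21.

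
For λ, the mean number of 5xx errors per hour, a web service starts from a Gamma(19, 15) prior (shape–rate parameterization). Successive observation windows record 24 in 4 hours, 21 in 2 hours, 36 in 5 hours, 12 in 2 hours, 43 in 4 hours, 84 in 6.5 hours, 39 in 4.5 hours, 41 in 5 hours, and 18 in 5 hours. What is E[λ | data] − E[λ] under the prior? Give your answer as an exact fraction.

Total count: 24 + 21 + 36 + 12 + 43 + 84 + 39 + 41 + 18 = 318.
Total exposure: 4 + 2 + 5 + 2 + 4 + 6.5 + 4.5 + 5 + 5 = 38 hours.
The Gamma prior is conjugate for the Poisson rate, so λ | data ~ Gamma(19+318, 15+38) = Gamma(337, 53).
Posterior mean = 337/53 = 337/53; prior mean = 19/15 = 19/15. Difference = 337/53 − 19/15 = 4048/795.

4048/795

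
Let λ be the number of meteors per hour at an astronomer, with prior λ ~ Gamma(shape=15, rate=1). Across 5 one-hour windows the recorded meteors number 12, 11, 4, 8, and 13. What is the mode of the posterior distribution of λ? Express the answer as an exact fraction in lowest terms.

Total count: 12 + 11 + 4 + 8 + 13 = 48.
Total exposure: 5 hours.
Conjugate update: add total count to the shape and total exposure to the rate, giving Gamma(63, 6).
Posterior mode = (α'−1)/β' = 62/6 = 31/3.

31/3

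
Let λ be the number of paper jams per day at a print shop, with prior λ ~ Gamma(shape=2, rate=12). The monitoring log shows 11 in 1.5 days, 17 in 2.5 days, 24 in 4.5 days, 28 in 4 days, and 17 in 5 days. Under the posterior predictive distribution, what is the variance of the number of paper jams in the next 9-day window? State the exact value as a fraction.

Total count: 11 + 17 + 24 + 28 + 17 = 97.
Total exposure: 1.5 + 2.5 + 4.5 + 4 + 5 = 17.5 days.
Posterior: α' = 2 + 97 = 99, β' = 12 + 17.5 = 59/2.
The posterior predictive for a window of length T is Negative Binomial with variance T·α'·(β'+T)/β'² = 9·99·(77/2)/(3481/4) = 137214/3481.

137214/3481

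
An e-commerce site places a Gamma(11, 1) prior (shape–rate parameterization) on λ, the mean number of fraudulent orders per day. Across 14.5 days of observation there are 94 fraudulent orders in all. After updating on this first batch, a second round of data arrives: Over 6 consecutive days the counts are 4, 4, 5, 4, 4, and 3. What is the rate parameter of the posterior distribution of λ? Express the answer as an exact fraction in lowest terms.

Total count 94 over total exposure 14.5 days.
After the first batch: Gamma(11 + 94, 1 + 14.5) = Gamma(105, 31/2).
Total count: 4 + 4 + 5 + 4 + 4 + 3 = 24.
Total exposure: 6 days.
After the second batch: Gamma(105 + 24, 31/2 + 6) = Gamma(129, 43/2).

43/2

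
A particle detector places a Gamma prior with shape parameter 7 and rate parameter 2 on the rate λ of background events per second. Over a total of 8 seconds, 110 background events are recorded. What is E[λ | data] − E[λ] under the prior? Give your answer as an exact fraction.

41/5

Total count 110 over total exposure 8 seconds.
Posterior: α' = 7 + 110 = 117, β' = 2 + 8 = 10.
Posterior mean = 117/10 = 117/10; prior mean = 7/2 = 7/2. Difference = 117/10 − 7/2 = 41/5.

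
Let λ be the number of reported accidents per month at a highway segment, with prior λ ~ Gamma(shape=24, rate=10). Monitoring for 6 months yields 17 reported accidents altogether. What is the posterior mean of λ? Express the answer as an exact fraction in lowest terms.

41/16

Total count 17 over total exposure 6 months.
By Gamma–Poisson conjugacy, the posterior is Gamma(α + Σx, β + Σt) = Gamma(24 + 17, 10 + 6) = Gamma(41, 16).
Posterior mean = α'/β' = 41/16.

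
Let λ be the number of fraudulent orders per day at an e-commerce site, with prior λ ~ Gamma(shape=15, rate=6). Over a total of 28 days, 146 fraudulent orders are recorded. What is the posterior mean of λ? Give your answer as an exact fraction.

161/34

Total count 146 over total exposure 28 days.
The Gamma prior is conjugate for the Poisson rate, so λ | data ~ Gamma(15+146, 6+28) = Gamma(161, 34).
Posterior mean = α'/β' = 161/34.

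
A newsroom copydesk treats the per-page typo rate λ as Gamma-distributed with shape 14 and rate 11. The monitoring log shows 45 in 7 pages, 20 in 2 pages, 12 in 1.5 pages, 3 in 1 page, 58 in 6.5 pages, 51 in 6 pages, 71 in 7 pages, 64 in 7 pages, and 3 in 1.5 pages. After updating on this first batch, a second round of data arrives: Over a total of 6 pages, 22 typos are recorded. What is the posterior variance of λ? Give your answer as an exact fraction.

Total count: 45 + 20 + 12 + 3 + 58 + 51 + 71 + 64 + 3 = 327.
Total exposure: 7 + 2 + 1.5 + 1 + 6.5 + 6 + 7 + 7 + 1.5 = 39.5 pages.
After the first batch: Gamma(14 + 327, 11 + 39.5) = Gamma(341, 101/2).
Total count 22 over total exposure 6 pages.
After the second batch: Gamma(341 + 22, 101/2 + 6) = Gamma(363, 113/2).
Posterior variance = α'/β'² = 363/(12769/4) = 1452/12769.

1452/12769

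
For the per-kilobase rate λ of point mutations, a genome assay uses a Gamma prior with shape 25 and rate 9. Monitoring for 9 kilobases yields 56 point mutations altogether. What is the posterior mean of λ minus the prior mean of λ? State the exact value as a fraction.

Total count 56 over total exposure 9 kilobases.
Gamma(α, β) with Poisson data over total exposure Σt gives posterior Gamma(α+Σx, β+Σt) = Gamma(81, 18).
Posterior mean = 81/18 = 9/2; prior mean = 25/9 = 25/9. Difference = 9/2 − 25/9 = 31/18.

31/18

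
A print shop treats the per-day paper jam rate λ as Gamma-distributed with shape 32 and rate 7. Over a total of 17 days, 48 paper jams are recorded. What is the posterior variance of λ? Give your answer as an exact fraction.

Total count 48 over total exposure 17 days.
Conjugate update: add total count to the shape and total exposure to the rate, giving Gamma(80, 24).
Posterior variance = α'/β'² = 80/576 = 5/36.

5/36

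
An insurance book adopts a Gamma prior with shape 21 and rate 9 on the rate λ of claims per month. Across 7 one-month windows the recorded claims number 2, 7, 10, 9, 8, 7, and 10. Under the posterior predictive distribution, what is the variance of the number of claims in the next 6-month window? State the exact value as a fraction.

Total count: 2 + 7 + 10 + 9 + 8 + 7 + 10 = 53.
Total exposure: 7 months.
By Gamma–Poisson conjugacy, the posterior is Gamma(α + Σx, β + Σt) = Gamma(21 + 53, 9 + 7) = Gamma(74, 16).
The posterior predictive for a window of length T is Negative Binomial with variance T·α'·(β'+T)/β'² = 6·74·22/256 = 1221/32.

1221/32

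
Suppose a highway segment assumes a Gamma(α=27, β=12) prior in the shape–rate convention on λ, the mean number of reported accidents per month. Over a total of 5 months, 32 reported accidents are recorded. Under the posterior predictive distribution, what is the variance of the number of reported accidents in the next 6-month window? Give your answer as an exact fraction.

Total count 32 over total exposure 5 months.
By Gamma–Poisson conjugacy, the posterior is Gamma(α + Σx, β + Σt) = Gamma(27 + 32, 12 + 5) = Gamma(59, 17).
The posterior predictive for a window of length T is Negative Binomial with variance T·α'·(β'+T)/β'² = 6·59·23/289 = 8142/289.

8142/289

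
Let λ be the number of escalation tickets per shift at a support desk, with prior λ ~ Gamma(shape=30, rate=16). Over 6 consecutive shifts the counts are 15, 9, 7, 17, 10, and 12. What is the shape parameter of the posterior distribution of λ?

Total count: 15 + 9 + 7 + 17 + 10 + 12 = 70.
Total exposure: 6 shifts.
Gamma(α, β) with Poisson data over total exposure Σt gives posterior Gamma(α+Σx, β+Σt) = Gamma(100, 22).

100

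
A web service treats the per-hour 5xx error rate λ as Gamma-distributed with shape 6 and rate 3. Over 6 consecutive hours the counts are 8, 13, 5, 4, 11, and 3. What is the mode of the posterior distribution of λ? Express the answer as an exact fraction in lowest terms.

49/9

Total count: 8 + 13 + 5 + 4 + 11 + 3 = 44.
Total exposure: 6 hours.
By Gamma–Poisson conjugacy, the posterior is Gamma(α + Σx, β + Σt) = Gamma(6 + 44, 3 + 6) = Gamma(50, 9).
Posterior mode = (α'−1)/β' = 49/9.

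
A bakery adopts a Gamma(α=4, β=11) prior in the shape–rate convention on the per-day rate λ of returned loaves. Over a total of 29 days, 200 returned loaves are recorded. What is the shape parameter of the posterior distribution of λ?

Total count 200 over total exposure 29 days.
Posterior: α' = 4 + 200 = 204, β' = 11 + 29 = 40.

204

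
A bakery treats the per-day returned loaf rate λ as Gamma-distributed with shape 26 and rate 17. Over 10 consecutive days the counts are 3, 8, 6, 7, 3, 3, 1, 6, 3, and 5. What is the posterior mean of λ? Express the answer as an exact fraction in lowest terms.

71/27

Total count: 3 + 8 + 6 + 7 + 3 + 3 + 1 + 6 + 3 + 5 = 45.
Total exposure: 10 days.
Gamma(α, β) with Poisson data over total exposure Σt gives posterior Gamma(α+Σx, β+Σt) = Gamma(71, 27).
Posterior mean = α'/β' = 71/27.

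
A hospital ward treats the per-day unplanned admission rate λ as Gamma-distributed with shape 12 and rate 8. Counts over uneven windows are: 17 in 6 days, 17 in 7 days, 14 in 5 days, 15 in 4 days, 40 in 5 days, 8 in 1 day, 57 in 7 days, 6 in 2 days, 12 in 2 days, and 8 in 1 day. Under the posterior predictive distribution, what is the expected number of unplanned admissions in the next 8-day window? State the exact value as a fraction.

Total count: 17 + 17 + 14 + 15 + 40 + 8 + 57 + 6 + 12 + 8 = 194.
Total exposure: 6 + 7 + 5 + 4 + 5 + 1 + 7 + 2 + 2 + 1 = 40 days.
Posterior: α' = 12 + 194 = 206, β' = 8 + 40 = 48.
Predictive mean over an 8-day window = T·E[λ|data] = 8·206/48 = 103/3.

103/3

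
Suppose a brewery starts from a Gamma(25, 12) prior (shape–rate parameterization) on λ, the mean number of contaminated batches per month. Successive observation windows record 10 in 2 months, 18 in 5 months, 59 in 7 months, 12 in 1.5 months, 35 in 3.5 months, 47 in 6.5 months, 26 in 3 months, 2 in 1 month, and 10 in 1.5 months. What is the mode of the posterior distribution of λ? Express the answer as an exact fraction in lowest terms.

Total count: 10 + 18 + 59 + 12 + 35 + 47 + 26 + 2 + 10 = 219.
Total exposure: 2 + 5 + 7 + 1.5 + 3.5 + 6.5 + 3 + 1 + 1.5 = 31 months.
Gamma(α, β) with Poisson data over total exposure Σt gives posterior Gamma(α+Σx, β+Σt) = Gamma(244, 43).
Posterior mode = (α'−1)/β' = 243/43.

243/43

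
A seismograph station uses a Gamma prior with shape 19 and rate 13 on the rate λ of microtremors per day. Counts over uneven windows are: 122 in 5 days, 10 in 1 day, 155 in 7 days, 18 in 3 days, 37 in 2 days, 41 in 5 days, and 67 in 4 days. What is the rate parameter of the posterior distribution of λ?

Total count: 122 + 10 + 155 + 18 + 37 + 41 + 67 = 450.
Total exposure: 5 + 1 + 7 + 3 + 2 + 5 + 4 = 27 days.
By Gamma–Poisson conjugacy, the posterior is Gamma(α + Σx, β + Σt) = Gamma(19 + 450, 13 + 27) = Gamma(469, 40).

40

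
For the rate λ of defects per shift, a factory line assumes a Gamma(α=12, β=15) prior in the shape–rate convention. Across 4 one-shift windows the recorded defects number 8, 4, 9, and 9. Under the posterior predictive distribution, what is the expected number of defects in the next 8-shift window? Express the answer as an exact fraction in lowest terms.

Total count: 8 + 4 + 9 + 9 = 30.
Total exposure: 4 shifts.
Gamma(α, β) with Poisson data over total exposure Σt gives posterior Gamma(α+Σx, β+Σt) = Gamma(42, 19).
Predictive mean over an 8-shift window = T·E[λ|data] = 8·42/19 = 336/19.

336/19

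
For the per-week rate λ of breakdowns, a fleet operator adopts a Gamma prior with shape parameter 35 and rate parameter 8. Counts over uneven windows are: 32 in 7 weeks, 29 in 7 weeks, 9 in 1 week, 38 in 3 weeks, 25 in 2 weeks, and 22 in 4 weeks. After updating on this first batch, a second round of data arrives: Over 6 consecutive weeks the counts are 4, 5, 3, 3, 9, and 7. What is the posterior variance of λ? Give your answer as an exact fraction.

221/1444

Total count: 32 + 29 + 9 + 38 + 25 + 22 = 155.
Total exposure: 7 + 7 + 1 + 3 + 2 + 4 = 24 weeks.
After the first batch: Gamma(35 + 155, 8 + 24) = Gamma(190, 32).
Total count: 4 + 5 + 3 + 3 + 9 + 7 = 31.
Total exposure: 6 weeks.
After the second batch: Gamma(190 + 31, 32 + 6) = Gamma(221, 38).
Posterior variance = α'/β'² = 221/1444.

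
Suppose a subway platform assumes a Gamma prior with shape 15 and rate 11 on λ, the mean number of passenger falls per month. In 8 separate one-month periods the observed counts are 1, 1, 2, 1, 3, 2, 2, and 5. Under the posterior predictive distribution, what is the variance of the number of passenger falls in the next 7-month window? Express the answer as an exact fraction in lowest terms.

5824/361

Total count: 1 + 1 + 2 + 1 + 3 + 2 + 2 + 5 = 17.
Total exposure: 8 months.
Posterior: α' = 15 + 17 = 32, β' = 11 + 8 = 19.
The posterior predictive for a window of length T is Negative Binomial with variance T·α'·(β'+T)/β'² = 7·32·26/361 = 5824/361.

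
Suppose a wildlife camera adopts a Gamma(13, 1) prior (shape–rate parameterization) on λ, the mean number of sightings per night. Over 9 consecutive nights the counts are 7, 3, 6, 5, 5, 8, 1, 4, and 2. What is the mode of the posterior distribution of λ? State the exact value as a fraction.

53/10

Total count: 7 + 3 + 6 + 5 + 5 + 8 + 1 + 4 + 2 = 41.
Total exposure: 9 nights.
Posterior: α' = 13 + 41 = 54, β' = 1 + 9 = 10.
Posterior mode = (α'−1)/β' = 53/10.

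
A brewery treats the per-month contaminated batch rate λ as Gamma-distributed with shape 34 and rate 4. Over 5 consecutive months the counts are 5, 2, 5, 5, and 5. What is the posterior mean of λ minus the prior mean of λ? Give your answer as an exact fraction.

Total count: 5 + 2 + 5 + 5 + 5 = 22.
Total exposure: 5 months.
Conjugate update: add total count to the shape and total exposure to the rate, giving Gamma(56, 9).
Posterior mean = 56/9 = 56/9; prior mean = 34/4 = 17/2. Difference = 56/9 − 17/2 = -41/18.

-41/18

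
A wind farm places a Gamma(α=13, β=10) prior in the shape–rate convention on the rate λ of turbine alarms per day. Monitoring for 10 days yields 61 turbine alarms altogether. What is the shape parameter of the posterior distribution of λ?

74

Total count 61 over total exposure 10 days.
By Gamma–Poisson conjugacy, the posterior is Gamma(α + Σx, β + Σt) = Gamma(13 + 61, 10 + 10) = Gamma(74, 20).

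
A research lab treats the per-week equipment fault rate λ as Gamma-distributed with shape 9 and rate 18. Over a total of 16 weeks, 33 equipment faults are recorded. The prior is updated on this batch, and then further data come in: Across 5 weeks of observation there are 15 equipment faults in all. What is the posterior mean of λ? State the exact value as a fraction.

Total count 33 over total exposure 16 weeks.
After the first batch: Gamma(9 + 33, 18 + 16) = Gamma(42, 34).
Total count 15 over total exposure 5 weeks.
After the second batch: Gamma(42 + 15, 34 + 5) = Gamma(57, 39).
Posterior mean = α'/β' = 57/39 = 19/13.

19/13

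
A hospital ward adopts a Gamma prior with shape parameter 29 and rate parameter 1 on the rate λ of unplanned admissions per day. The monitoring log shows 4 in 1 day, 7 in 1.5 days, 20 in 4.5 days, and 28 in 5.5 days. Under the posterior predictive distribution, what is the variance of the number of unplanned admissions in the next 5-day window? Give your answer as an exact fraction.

Total count: 4 + 7 + 20 + 28 = 59.
Total exposure: 1 + 1.5 + 4.5 + 5.5 = 12.5 days.
Posterior: α' = 29 + 59 = 88, β' = 1 + 12.5 = 27/2.
The posterior predictive for a window of length T is Negative Binomial with variance T·α'·(β'+T)/β'² = 5·88·(37/2)/(729/4) = 32560/729.

32560/729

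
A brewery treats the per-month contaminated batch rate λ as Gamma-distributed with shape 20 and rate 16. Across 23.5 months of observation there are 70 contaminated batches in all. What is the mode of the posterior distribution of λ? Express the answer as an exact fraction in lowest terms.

178/79

Total count 70 over total exposure 23.5 months.
By Gamma–Poisson conjugacy, the posterior is Gamma(α + Σx, β + Σt) = Gamma(20 + 70, 16 + 23.5) = Gamma(90, 79/2).
Posterior mode = (α'−1)/β' = 89/(79/2) = 178/79.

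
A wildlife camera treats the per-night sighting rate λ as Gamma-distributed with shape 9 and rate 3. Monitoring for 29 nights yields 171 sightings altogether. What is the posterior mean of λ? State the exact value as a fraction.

45/8

Total count 171 over total exposure 29 nights.
By Gamma–Poisson conjugacy, the posterior is Gamma(α + Σx, β + Σt) = Gamma(9 + 171, 3 + 29) = Gamma(180, 32).
Posterior mean = α'/β' = 180/32 = 45/8.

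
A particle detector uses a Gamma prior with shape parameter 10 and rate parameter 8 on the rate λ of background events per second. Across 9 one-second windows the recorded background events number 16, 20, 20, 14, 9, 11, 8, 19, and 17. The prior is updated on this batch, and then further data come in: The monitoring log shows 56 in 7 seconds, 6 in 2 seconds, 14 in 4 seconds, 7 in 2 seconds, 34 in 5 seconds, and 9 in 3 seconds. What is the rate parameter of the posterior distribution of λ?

Total count: 16 + 20 + 20 + 14 + 9 + 11 + 8 + 19 + 17 = 134.
Total exposure: 9 seconds.
After the first batch: Gamma(10 + 134, 8 + 9) = Gamma(144, 17).
Total count: 56 + 6 + 14 + 7 + 34 + 9 = 126.
Total exposure: 7 + 2 + 4 + 2 + 5 + 3 = 23 seconds.
After the second batch: Gamma(144 + 126, 17 + 23) = Gamma(270, 40).

40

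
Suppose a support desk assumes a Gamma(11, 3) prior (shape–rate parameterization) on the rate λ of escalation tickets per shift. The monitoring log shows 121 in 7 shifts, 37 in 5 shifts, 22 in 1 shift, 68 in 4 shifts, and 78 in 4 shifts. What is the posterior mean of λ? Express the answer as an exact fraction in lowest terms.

Total count: 121 + 37 + 22 + 68 + 78 = 326.
Total exposure: 7 + 5 + 1 + 4 + 4 = 21 shifts.
The Gamma prior is conjugate for the Poisson rate, so λ | data ~ Gamma(11+326, 3+21) = Gamma(337, 24).
Posterior mean = α'/β' = 337/24.

337/24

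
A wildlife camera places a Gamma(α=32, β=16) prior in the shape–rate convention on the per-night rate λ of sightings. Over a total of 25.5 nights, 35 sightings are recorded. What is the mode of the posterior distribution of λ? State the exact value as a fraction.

Total count 35 over total exposure 25.5 nights.
Gamma(α, β) with Poisson data over total exposure Σt gives posterior Gamma(α+Σx, β+Σt) = Gamma(67, 83/2).
Posterior mode = (α'−1)/β' = 66/(83/2) = 132/83.

132/83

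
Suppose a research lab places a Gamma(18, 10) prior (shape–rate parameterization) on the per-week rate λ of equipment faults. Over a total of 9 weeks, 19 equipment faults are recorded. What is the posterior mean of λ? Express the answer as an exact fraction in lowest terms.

Total count 19 over total exposure 9 weeks.
The Gamma prior is conjugate for the Poisson rate, so λ | data ~ Gamma(18+19, 10+9) = Gamma(37, 19).
Posterior mean = α'/β' = 37/19.

37/19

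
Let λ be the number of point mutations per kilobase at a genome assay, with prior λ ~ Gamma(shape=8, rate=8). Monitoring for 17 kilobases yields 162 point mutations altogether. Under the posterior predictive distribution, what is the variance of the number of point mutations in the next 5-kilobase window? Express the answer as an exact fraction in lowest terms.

204/5

Total count 162 over total exposure 17 kilobases.
Gamma(α, β) with Poisson data over total exposure Σt gives posterior Gamma(α+Σx, β+Σt) = Gamma(170, 25).
The posterior predictive for a window of length T is Negative Binomial with variance T·α'·(β'+T)/β'² = 5·170·30/625 = 204/5.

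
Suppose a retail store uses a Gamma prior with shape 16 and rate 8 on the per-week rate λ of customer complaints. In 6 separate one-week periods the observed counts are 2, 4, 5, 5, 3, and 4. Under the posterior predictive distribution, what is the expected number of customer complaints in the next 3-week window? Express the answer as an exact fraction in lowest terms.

Total count: 2 + 4 + 5 + 5 + 3 + 4 = 23.
Total exposure: 6 weeks.
Gamma(α, β) with Poisson data over total exposure Σt gives posterior Gamma(α+Σx, β+Σt) = Gamma(39, 14).
Predictive mean over a 3-week window = T·E[λ|data] = 3·39/14 = 117/14.

117/14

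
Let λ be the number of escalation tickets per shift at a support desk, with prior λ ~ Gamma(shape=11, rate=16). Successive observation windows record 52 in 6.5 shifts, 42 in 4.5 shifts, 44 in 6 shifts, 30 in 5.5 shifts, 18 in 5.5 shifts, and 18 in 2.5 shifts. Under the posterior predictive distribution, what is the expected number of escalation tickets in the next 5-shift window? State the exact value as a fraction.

Total count: 52 + 42 + 44 + 30 + 18 + 18 = 204.
Total exposure: 6.5 + 4.5 + 6 + 5.5 + 5.5 + 2.5 = 30.5 shifts.
Gamma(α, β) with Poisson data over total exposure Σt gives posterior Gamma(α+Σx, β+Σt) = Gamma(215, 93/2).
Predictive mean over a 5-shift window = T·E[λ|data] = 5·215/(93/2) = 2150/93.

2150/93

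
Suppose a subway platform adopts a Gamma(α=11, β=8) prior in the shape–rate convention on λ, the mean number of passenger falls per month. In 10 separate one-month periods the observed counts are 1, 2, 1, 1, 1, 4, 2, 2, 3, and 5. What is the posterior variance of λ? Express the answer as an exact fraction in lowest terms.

Total count: 1 + 2 + 1 + 1 + 1 + 4 + 2 + 2 + 3 + 5 = 22.
Total exposure: 10 months.
By Gamma–Poisson conjugacy, the posterior is Gamma(α + Σx, β + Σt) = Gamma(11 + 22, 8 + 10) = Gamma(33, 18).
Posterior variance = α'/β'² = 33/324 = 11/108.

11/108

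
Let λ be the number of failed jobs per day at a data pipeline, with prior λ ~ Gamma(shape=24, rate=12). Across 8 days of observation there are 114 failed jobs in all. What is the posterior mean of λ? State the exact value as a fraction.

Total count 114 over total exposure 8 days.
Posterior: α' = 24 + 114 = 138, β' = 12 + 8 = 20.
Posterior mean = α'/β' = 138/20 = 69/10.

69/10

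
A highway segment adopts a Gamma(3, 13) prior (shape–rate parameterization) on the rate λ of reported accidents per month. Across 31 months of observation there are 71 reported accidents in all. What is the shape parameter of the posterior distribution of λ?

74

Total count 71 over total exposure 31 months.
Gamma(α, β) with Poisson data over total exposure Σt gives posterior Gamma(α+Σx, β+Σt) = Gamma(74, 44).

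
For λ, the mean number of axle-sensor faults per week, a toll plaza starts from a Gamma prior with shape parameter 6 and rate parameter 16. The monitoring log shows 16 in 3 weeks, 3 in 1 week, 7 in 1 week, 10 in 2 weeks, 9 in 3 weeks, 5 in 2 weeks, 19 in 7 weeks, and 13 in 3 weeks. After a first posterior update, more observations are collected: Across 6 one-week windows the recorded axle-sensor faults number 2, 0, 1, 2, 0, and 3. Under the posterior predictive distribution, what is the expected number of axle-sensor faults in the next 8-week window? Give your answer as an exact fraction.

Total count: 16 + 3 + 7 + 10 + 9 + 5 + 19 + 13 = 82.
Total exposure: 3 + 1 + 1 + 2 + 3 + 2 + 7 + 3 = 22 weeks.
After the first batch: Gamma(6 + 82, 16 + 22) = Gamma(88, 38).
Total count: 2 + 0 + 1 + 2 + 0 + 3 = 8.
Total exposure: 6 weeks.
After the second batch: Gamma(88 + 8, 38 + 6) = Gamma(96, 44).
Predictive mean over an 8-week window = T·E[λ|data] = 8·96/44 = 192/11.

192/11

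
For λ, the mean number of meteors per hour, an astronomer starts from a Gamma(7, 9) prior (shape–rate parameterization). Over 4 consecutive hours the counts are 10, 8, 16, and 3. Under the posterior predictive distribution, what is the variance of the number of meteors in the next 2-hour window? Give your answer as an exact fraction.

Total count: 10 + 8 + 16 + 3 = 37.
Total exposure: 4 hours.
Gamma(α, β) with Poisson data over total exposure Σt gives posterior Gamma(α+Σx, β+Σt) = Gamma(44, 13).
The posterior predictive for a window of length T is Negative Binomial with variance T·α'·(β'+T)/β'² = 2·44·15/169 = 1320/169.

1320/169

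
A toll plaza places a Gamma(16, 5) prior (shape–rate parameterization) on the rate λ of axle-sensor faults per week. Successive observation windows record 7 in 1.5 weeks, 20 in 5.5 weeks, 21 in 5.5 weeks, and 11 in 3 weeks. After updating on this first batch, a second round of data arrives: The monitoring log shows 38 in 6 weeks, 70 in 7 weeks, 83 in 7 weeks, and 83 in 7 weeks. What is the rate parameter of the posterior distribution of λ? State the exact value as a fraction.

95/2

Total count: 7 + 20 + 21 + 11 = 59.
Total exposure: 1.5 + 5.5 + 5.5 + 3 = 15.5 weeks.
After the first batch: Gamma(16 + 59, 5 + 15.5) = Gamma(75, 41/2).
Total count: 38 + 70 + 83 + 83 = 274.
Total exposure: 6 + 7 + 7 + 7 = 27 weeks.
After the second batch: Gamma(75 + 274, 41/2 + 27) = Gamma(349, 95/2).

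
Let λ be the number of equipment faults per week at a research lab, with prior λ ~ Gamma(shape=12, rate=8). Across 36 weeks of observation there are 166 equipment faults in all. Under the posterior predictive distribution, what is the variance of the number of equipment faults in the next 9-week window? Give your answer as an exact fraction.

Total count 166 over total exposure 36 weeks.
By Gamma–Poisson conjugacy, the posterior is Gamma(α + Σx, β + Σt) = Gamma(12 + 166, 8 + 36) = Gamma(178, 44).
The posterior predictive for a window of length T is Negative Binomial with variance T·α'·(β'+T)/β'² = 9·178·53/1936 = 42453/968.

42453/968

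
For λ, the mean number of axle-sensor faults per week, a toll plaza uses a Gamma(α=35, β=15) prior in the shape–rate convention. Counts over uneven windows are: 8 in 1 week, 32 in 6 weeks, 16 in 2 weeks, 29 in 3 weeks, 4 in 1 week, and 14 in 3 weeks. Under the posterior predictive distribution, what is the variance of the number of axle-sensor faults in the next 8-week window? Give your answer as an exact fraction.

43056/961

Total count: 8 + 32 + 16 + 29 + 4 + 14 = 103.
Total exposure: 1 + 6 + 2 + 3 + 1 + 3 = 16 weeks.
Gamma(α, β) with Poisson data over total exposure Σt gives posterior Gamma(α+Σx, β+Σt) = Gamma(138, 31).
The posterior predictive for a window of length T is Negative Binomial with variance T·α'·(β'+T)/β'² = 8·138·39/961 = 43056/961.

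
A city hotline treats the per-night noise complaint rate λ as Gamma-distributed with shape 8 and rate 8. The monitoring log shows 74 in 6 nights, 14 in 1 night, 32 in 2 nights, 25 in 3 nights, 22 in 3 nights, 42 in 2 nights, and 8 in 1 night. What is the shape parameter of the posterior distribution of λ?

225

Total count: 74 + 14 + 32 + 25 + 22 + 42 + 8 = 217.
Total exposure: 6 + 1 + 2 + 3 + 3 + 2 + 1 = 18 nights.
Gamma(α, β) with Poisson data over total exposure Σt gives posterior Gamma(α+Σx, β+Σt) = Gamma(225, 26).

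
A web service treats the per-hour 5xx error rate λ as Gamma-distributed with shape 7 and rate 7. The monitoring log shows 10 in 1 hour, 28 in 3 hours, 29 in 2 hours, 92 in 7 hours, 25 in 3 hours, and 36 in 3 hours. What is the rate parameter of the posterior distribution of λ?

Total count: 10 + 28 + 29 + 92 + 25 + 36 = 220.
Total exposure: 1 + 3 + 2 + 7 + 3 + 3 = 19 hours.
Posterior: α' = 7 + 220 = 227, β' = 7 + 19 = 26.

26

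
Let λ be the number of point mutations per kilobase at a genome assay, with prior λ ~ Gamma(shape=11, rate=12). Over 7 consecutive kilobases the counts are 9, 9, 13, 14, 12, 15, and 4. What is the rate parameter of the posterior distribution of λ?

19

Total count: 9 + 9 + 13 + 14 + 12 + 15 + 4 = 76.
Total exposure: 7 kilobases.
Conjugate update: add total count to the shape and total exposure to the rate, giving Gamma(87, 19).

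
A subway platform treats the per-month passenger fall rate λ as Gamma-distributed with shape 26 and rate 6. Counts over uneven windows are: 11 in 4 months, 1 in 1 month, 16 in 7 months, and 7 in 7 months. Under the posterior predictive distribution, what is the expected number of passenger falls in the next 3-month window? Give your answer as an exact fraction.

183/25

Total count: 11 + 1 + 16 + 7 = 35.
Total exposure: 4 + 1 + 7 + 7 = 19 months.
The Gamma prior is conjugate for the Poisson rate, so λ | data ~ Gamma(26+35, 6+19) = Gamma(61, 25).
Predictive mean over a 3-month window = T·E[λ|data] = 3·61/25 = 183/25.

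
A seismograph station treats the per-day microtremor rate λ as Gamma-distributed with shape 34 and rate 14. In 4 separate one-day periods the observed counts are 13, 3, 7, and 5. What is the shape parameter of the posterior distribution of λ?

Total count: 13 + 3 + 7 + 5 = 28.
Total exposure: 4 days.
Posterior: α' = 34 + 28 = 62, β' = 14 + 4 = 18.

62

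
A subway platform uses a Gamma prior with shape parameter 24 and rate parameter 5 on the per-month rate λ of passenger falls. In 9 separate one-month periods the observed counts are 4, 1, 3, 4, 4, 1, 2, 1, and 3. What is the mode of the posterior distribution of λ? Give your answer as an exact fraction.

Total count: 4 + 1 + 3 + 4 + 4 + 1 + 2 + 1 + 3 = 23.
Total exposure: 9 months.
The Gamma prior is conjugate for the Poisson rate, so λ | data ~ Gamma(24+23, 5+9) = Gamma(47, 14).
Posterior mode = (α'−1)/β' = 46/14 = 23/7.

23/7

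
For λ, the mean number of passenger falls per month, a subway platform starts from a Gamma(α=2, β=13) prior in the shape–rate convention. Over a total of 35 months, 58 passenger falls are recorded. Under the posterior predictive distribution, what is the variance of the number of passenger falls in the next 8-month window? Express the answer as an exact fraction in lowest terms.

Total count 58 over total exposure 35 months.
Conjugate update: add total count to the shape and total exposure to the rate, giving Gamma(60, 48).
The posterior predictive for a window of length T is Negative Binomial with variance T·α'·(β'+T)/β'² = 8·60·56/2304 = 35/3.

35/3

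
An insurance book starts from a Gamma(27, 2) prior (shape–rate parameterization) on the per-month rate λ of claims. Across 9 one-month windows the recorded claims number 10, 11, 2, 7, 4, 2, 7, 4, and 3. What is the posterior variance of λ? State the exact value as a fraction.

Total count: 10 + 11 + 2 + 7 + 4 + 2 + 7 + 4 + 3 = 50.
Total exposure: 9 months.
By Gamma–Poisson conjugacy, the posterior is Gamma(α + Σx, β + Σt) = Gamma(27 + 50, 2 + 9) = Gamma(77, 11).
Posterior variance = α'/β'² = 77/121 = 7/11.

7/11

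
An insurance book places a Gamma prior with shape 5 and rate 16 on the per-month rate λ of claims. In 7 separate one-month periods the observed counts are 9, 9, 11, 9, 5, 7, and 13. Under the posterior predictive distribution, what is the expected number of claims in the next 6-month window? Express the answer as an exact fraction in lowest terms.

Total count: 9 + 9 + 11 + 9 + 5 + 7 + 13 = 63.
Total exposure: 7 months.
Posterior: α' = 5 + 63 = 68, β' = 16 + 7 = 23.
Predictive mean over a 6-month window = T·E[λ|data] = 6·68/23 = 408/23.

408/23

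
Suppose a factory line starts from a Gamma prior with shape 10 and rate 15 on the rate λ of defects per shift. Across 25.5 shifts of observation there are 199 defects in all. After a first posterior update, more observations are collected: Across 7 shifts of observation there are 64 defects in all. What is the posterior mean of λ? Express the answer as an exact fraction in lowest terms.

Total count 199 over total exposure 25.5 shifts.
After the first batch: Gamma(10 + 199, 15 + 25.5) = Gamma(209, 81/2).
Total count 64 over total exposure 7 shifts.
After the second batch: Gamma(209 + 64, 81/2 + 7) = Gamma(273, 95/2).
Posterior mean = α'/β' = 273/(95/2) = 546/95.

546/95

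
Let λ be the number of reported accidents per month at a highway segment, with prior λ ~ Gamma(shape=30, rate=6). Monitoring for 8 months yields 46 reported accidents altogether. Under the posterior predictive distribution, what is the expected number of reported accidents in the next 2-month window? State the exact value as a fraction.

76/7

Total count 46 over total exposure 8 months.
Posterior: α' = 30 + 46 = 76, β' = 6 + 8 = 14.
Predictive mean over a 2-month window = T·E[λ|data] = 2·76/14 = 76/7.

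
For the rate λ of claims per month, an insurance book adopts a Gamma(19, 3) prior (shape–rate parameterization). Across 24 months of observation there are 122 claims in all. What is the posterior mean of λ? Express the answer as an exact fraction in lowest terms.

47/9

Total count 122 over total exposure 24 months.
The Gamma prior is conjugate for the Poisson rate, so λ | data ~ Gamma(19+122, 3+24) = Gamma(141, 27).
Posterior mean = α'/β' = 141/27 = 47/9.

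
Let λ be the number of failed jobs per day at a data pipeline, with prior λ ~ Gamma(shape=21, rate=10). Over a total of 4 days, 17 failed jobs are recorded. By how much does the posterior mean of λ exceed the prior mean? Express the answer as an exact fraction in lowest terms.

Total count 17 over total exposure 4 days.
Gamma(α, β) with Poisson data over total exposure Σt gives posterior Gamma(α+Σx, β+Σt) = Gamma(38, 14).
Posterior mean = 38/14 = 19/7; prior mean = 21/10 = 21/10. Difference = 19/7 − 21/10 = 43/70.

43/70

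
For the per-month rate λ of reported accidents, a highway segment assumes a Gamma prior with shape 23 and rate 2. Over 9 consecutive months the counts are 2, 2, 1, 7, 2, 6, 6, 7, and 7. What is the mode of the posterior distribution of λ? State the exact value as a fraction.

62/11

Total count: 2 + 2 + 1 + 7 + 2 + 6 + 6 + 7 + 7 = 40.
Total exposure: 9 months.
The Gamma prior is conjugate for the Poisson rate, so λ | data ~ Gamma(23+40, 2+9) = Gamma(63, 11).
Posterior mode = (α'−1)/β' = 62/11.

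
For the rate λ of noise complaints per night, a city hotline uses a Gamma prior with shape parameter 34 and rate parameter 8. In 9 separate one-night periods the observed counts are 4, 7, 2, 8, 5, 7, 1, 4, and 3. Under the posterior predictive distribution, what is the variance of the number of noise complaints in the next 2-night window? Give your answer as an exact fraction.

Total count: 4 + 7 + 2 + 8 + 5 + 7 + 1 + 4 + 3 = 41.
Total exposure: 9 nights.
Conjugate update: add total count to the shape and total exposure to the rate, giving Gamma(75, 17).
The posterior predictive for a window of length T is Negative Binomial with variance T·α'·(β'+T)/β'² = 2·75·19/289 = 2850/289.

2850/289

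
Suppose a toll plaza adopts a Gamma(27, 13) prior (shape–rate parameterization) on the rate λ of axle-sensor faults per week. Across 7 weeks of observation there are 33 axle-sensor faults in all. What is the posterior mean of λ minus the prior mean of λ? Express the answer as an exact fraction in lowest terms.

Total count 33 over total exposure 7 weeks.
Gamma(α, β) with Poisson data over total exposure Σt gives posterior Gamma(α+Σx, β+Σt) = Gamma(60, 20).
Posterior mean = 60/20 = 3; prior mean = 27/13 = 27/13. Difference = 3 − 27/13 = 12/13.

12/13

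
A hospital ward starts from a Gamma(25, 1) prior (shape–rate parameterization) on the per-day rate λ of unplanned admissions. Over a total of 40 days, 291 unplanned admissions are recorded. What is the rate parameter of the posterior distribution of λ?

41

Total count 291 over total exposure 40 days.
By Gamma–Poisson conjugacy, the posterior is Gamma(α + Σx, β + Σt) = Gamma(25 + 291, 1 + 40) = Gamma(316, 41).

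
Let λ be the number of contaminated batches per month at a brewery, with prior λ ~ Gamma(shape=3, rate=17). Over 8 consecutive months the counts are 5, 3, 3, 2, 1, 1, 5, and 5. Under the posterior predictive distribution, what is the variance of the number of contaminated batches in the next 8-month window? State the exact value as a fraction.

7392/625

Total count: 5 + 3 + 3 + 2 + 1 + 1 + 5 + 5 = 25.
Total exposure: 8 months.
By Gamma–Poisson conjugacy, the posterior is Gamma(α + Σx, β + Σt) = Gamma(3 + 25, 17 + 8) = Gamma(28, 25).
The posterior predictive for a window of length T is Negative Binomial with variance T·α'·(β'+T)/β'² = 8·28·33/625 = 7392/625.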